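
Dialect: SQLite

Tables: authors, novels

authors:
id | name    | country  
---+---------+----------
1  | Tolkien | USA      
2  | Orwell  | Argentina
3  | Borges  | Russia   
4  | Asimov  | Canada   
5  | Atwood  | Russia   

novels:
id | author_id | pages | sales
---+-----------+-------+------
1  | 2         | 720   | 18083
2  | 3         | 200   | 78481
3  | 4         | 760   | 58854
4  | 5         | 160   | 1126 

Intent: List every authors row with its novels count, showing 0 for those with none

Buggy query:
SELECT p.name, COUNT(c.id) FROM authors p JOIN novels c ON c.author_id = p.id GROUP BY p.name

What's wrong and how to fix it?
Bug: INNER JOIN drops authors rows that have no matching novels rows

Fix: Switch to LEFT JOIN to retain unmatched parent rows

Corrected query:
SELECT p.name, COUNT(c.id) FROM authors p LEFT JOIN novels c ON c.author_id = p.id GROUP BY p.name

Result:
name    | COUNT(c.id)
--------+------------
Asimov  | 1          
Atwood  | 1          
Borges  | 1          
Orwell  | 1          
Tolkien | 0          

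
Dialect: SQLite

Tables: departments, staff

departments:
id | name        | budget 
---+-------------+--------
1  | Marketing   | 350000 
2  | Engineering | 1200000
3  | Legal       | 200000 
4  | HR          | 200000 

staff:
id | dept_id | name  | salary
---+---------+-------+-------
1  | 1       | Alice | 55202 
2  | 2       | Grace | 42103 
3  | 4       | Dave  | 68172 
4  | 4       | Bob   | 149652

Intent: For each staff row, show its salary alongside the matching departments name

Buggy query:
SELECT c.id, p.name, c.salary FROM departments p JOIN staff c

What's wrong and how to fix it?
Bug: JOIN with no ON clause produces a cartesian product; every staff row pairs with every departments row

Fix: Specify the join condition linking the foreign key to the parent id

Corrected query:
SELECT c.id, p.name, c.salary FROM departments p JOIN staff c ON c.dept_id = p.id

Result:
id | name        | salary
---+-------------+-------
1  | Marketing   | 55202 
2  | Engineering | 42103 
3  | HR          | 68172 
4  | HR          | 149652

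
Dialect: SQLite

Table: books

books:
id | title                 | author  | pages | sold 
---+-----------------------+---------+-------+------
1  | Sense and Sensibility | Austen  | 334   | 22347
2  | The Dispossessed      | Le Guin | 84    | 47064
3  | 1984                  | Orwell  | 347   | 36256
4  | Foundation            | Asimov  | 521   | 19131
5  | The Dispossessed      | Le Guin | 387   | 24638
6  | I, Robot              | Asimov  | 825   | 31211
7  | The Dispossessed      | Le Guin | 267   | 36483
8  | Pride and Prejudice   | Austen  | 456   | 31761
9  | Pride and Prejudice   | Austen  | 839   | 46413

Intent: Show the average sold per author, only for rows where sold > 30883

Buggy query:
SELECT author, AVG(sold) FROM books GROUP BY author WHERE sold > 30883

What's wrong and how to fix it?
Bug: Row-level WHERE must come before GROUP BY in the clause order

Fix: Place WHERE between FROM and GROUP BY

Corrected query:
SELECT author, AVG(sold) FROM books WHERE sold > 30883 GROUP BY author

Result:
author  | AVG(sold)
--------+----------
Asimov  | 31211    
Austen  | 39087    
Le Guin | 41773.5  
Orwell  | 36256    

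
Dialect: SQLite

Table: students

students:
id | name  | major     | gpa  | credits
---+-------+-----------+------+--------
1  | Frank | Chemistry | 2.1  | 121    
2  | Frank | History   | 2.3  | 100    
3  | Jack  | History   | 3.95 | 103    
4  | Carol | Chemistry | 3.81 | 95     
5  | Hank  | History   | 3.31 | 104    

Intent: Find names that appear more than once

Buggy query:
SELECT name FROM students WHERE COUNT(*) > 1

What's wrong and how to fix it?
Bug: WHERE can't reference COUNT(*); aggregates are computed after WHERE

Fix: Group first, then use HAVING for the count condition

Corrected query:
SELECT name FROM students GROUP BY name HAVING COUNT(*) > 1

Result:
name 
-----
Frank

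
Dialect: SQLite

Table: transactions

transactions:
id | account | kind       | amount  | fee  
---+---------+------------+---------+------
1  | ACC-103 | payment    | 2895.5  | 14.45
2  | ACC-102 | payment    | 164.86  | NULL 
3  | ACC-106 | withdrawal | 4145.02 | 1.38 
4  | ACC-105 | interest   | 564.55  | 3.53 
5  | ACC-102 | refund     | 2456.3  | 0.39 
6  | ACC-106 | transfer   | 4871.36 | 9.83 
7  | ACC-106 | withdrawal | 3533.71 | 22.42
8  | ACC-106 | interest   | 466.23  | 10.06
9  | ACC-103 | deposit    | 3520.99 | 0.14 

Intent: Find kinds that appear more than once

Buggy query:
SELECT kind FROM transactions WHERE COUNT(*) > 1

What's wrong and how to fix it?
Bug: COUNT(*) is an aggregate and cannot be used in WHERE

Fix: GROUP BY kind, then filter groups with HAVING COUNT(*) > 1

Corrected query:
SELECT kind FROM transactions GROUP BY kind HAVING COUNT(*) > 1

Result:
kind      
----------
interest  
payment   
withdrawal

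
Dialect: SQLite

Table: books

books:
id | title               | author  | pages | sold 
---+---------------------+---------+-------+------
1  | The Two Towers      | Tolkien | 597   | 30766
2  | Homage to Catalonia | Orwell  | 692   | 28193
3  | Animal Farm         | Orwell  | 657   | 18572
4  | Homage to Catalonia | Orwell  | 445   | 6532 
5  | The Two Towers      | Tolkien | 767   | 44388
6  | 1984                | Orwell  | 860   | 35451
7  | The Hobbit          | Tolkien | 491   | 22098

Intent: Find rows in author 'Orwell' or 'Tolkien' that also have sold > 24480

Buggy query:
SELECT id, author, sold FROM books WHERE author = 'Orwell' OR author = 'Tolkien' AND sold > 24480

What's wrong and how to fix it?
Bug: Without parentheses, AND is evaluated before OR, so the sold filter only applies to the 'Tolkien' branch

Fix: Add parentheses around the OR so the AND applies to both alternatives

Corrected query:
SELECT id, author, sold FROM books WHERE (author = 'Orwell' OR author = 'Tolkien') AND sold > 24480

Result:
id | author  | sold 
---+---------+------
1  | Tolkien | 30766
2  | Orwell  | 28193
5  | Tolkien | 44388
6  | Orwell  | 35451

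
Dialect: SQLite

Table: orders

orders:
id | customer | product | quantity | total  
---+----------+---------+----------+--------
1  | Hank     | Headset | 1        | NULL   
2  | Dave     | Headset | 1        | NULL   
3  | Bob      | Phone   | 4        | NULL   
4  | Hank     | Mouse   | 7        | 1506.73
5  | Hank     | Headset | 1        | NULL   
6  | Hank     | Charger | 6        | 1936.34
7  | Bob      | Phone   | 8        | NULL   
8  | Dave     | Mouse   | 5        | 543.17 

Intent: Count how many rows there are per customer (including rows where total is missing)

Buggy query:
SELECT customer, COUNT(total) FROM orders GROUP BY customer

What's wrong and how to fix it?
Bug: COUNT(column) counts non-NULL values only; rows with NULL total aren't counted

Fix: Replace COUNT(total) with COUNT(*)

Corrected query:
SELECT customer, COUNT(*) FROM orders GROUP BY customer

Result:
customer | COUNT(*)
---------+---------
Bob      | 2       
Dave     | 2       
Hank     | 4       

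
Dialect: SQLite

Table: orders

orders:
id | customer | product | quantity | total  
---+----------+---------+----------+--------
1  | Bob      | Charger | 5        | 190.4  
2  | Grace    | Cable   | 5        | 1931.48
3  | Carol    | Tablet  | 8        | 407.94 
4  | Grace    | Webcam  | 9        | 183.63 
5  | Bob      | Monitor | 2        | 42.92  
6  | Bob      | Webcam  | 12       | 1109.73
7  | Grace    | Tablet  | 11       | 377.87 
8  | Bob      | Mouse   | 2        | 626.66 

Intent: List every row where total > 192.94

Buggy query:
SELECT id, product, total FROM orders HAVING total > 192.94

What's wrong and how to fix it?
Bug: HAVING filters the output of aggregation, but this query has no GROUP BY and no aggregate functions, so SQLite rejects it (HAVING clause on a non-aggregate query); the condition here is per row

Fix: Use WHERE for row-level filtering

Corrected query:
SELECT id, product, total FROM orders WHERE total > 192.94

Result:
id | product | total  
---+---------+--------
2  | Cable   | 1931.48
3  | Tablet  | 407.94 
6  | Webcam  | 1109.73
7  | Tablet  | 377.87 
8  | Mouse   | 626.66 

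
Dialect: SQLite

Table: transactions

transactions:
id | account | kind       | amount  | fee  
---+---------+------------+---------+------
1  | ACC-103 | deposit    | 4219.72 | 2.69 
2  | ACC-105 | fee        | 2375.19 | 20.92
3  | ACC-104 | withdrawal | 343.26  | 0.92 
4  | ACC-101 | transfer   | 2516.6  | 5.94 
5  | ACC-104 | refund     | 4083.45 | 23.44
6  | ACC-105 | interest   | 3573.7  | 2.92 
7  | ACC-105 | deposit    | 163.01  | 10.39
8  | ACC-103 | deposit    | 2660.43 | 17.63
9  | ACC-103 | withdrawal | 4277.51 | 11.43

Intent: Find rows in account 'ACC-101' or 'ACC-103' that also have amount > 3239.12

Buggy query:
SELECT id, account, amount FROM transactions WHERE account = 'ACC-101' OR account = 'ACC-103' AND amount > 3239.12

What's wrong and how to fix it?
Bug: AND binds tighter than OR, so this parses as account = 'ACC-101' OR (account = 'ACC-103' AND amount > 3239.12)

Fix: Group the OR with parentheses (or use IN), then AND the threshold

Corrected query:
SELECT id, account, amount FROM transactions WHERE (account = 'ACC-101' OR account = 'ACC-103') AND amount > 3239.12

Result:
id | account | amount 
---+---------+--------
1  | ACC-103 | 4219.72
9  | ACC-103 | 4277.51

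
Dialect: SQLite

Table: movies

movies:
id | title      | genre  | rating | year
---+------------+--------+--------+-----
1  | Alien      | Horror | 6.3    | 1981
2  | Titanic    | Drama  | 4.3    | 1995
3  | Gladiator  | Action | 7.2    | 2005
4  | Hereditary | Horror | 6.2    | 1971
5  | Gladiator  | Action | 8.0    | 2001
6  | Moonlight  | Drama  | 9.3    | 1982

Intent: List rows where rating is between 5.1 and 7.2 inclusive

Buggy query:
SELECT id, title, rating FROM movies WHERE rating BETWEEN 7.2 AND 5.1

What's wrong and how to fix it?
Bug: The bounds are reversed; BETWEEN a AND b requires a <= b to match anything

Fix: Write BETWEEN 5.1 AND 7.2

Corrected query:
SELECT id, title, rating FROM movies WHERE rating BETWEEN 5.1 AND 7.2

Result:
id | title      | rating
---+------------+-------
1  | Alien      | 6.3   
3  | Gladiator  | 7.2   
4  | Hereditary | 6.2   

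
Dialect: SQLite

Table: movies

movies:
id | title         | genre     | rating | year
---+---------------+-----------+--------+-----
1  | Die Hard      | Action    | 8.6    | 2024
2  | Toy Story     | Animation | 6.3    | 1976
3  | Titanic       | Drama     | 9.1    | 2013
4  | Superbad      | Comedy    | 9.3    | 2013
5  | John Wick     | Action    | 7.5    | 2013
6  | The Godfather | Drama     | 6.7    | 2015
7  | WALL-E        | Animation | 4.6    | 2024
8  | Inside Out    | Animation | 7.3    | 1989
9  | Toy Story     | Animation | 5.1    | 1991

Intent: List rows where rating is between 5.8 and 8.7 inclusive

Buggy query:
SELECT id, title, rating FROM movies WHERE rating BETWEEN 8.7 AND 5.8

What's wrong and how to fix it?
Bug: BETWEEN expects the lower bound first; with 8.7 AND 5.8 the range is empty

Fix: Write BETWEEN 5.8 AND 8.7

Corrected query:
SELECT id, title, rating FROM movies WHERE rating BETWEEN 5.8 AND 8.7

Result:
id | title         | rating
---+---------------+-------
1  | Die Hard      | 8.6   
2  | Toy Story     | 6.3   
5  | John Wick     | 7.5   
6  | The Godfather | 6.7   
8  | Inside Out    | 7.3   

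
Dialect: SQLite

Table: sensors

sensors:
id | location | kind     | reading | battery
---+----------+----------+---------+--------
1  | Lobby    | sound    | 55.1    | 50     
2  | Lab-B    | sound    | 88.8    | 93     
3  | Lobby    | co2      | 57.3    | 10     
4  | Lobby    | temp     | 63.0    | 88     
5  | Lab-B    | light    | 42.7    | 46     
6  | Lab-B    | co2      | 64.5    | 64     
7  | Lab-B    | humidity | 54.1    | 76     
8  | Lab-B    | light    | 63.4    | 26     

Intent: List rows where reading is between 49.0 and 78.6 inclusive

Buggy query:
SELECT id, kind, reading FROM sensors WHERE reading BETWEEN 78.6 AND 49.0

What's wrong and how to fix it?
Bug: BETWEEN expects the lower bound first; with 78.6 AND 49.0 the range is empty

Fix: Swap the bounds so the smaller value comes first

Corrected query:
SELECT id, kind, reading FROM sensors WHERE reading BETWEEN 49.0 AND 78.6

Result:
id | kind     | reading
---+----------+--------
1  | sound    | 55.1   
3  | co2      | 57.3   
4  | temp     | 63     
6  | co2      | 64.5   
7  | humidity | 54.1   
8  | light    | 63.4   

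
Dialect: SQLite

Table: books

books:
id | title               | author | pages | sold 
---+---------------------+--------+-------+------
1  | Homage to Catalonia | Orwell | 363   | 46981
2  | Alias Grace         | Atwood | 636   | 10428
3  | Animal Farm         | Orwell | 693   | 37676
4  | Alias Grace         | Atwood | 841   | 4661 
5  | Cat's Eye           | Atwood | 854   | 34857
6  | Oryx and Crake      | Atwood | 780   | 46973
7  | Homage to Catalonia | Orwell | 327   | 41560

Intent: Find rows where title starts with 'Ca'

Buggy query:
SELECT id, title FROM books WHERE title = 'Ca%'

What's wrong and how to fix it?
Bug: Wildcards only work with LIKE; '=' treats '%' as a literal character

Fix: Replace '=' with LIKE so 'Ca%' is treated as a pattern

Corrected query:
SELECT id, title FROM books WHERE title LIKE 'Ca%'

Result:
id | title    
---+----------
5  | Cat's Eye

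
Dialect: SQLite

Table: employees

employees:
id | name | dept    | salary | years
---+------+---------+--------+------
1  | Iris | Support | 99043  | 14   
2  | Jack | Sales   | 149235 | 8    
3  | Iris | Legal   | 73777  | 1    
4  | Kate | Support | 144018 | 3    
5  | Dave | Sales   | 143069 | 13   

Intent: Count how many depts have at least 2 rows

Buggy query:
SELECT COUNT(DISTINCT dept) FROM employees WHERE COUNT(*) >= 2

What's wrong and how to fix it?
Bug: COUNT(*) cannot appear in WHERE; the per-group count doesn't exist yet

Fix: Use a subquery that GROUPs and filters with HAVING, then count its rows

Corrected query:
SELECT COUNT(*) FROM (SELECT dept FROM employees GROUP BY dept HAVING COUNT(*) >= 2)

Result:
COUNT(*)
--------
2       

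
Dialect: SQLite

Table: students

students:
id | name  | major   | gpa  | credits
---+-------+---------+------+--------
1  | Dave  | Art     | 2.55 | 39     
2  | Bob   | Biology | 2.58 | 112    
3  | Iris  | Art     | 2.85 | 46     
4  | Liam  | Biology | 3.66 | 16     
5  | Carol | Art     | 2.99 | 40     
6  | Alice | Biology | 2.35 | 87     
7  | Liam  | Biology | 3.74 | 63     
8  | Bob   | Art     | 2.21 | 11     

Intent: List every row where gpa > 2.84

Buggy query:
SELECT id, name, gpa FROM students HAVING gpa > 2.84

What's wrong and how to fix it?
Bug: HAVING filters the output of aggregation, but this query has no GROUP BY and no aggregate functions, so SQLite rejects it (HAVING clause on a non-aggregate query); the condition here is per row

Fix: Replace HAVING with WHERE since the condition applies to individual rows

Corrected query:
SELECT id, name, gpa FROM students WHERE gpa > 2.84

Result:
id | name  | gpa 
---+-------+-----
3  | Iris  | 2.85
4  | Liam  | 3.66
5  | Carol | 2.99
7  | Liam  | 3.74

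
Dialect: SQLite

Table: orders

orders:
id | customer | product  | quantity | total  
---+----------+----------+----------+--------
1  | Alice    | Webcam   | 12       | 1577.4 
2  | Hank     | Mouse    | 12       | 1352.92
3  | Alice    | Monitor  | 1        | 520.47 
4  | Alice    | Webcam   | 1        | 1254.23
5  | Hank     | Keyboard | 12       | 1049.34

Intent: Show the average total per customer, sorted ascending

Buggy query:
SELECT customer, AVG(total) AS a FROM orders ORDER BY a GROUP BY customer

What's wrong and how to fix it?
Bug: GROUP BY must precede ORDER BY

Fix: Reorder: SELECT … FROM … GROUP BY … ORDER BY …

Corrected query:
SELECT customer, AVG(total) AS a FROM orders GROUP BY customer ORDER BY a

Result:
customer | a          
---------+------------
Alice    | 1117.366667
Hank     | 1201.13    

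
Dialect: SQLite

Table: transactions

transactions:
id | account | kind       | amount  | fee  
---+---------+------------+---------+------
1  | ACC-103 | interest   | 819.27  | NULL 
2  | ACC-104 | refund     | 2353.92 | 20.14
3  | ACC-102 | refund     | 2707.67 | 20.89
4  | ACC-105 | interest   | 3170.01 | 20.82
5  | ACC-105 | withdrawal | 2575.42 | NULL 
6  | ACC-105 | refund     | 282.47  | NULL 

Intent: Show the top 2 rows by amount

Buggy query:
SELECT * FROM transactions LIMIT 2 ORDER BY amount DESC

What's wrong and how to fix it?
Bug: LIMIT must come after ORDER BY

Fix: Swap the clauses: ORDER BY first, then LIMIT

Corrected query:
SELECT * FROM transactions ORDER BY amount DESC LIMIT 2

Result:
id | account | kind     | amount  | fee  
---+---------+----------+---------+------
4  | ACC-105 | interest | 3170.01 | 20.82
3  | ACC-102 | refund   | 2707.67 | 20.89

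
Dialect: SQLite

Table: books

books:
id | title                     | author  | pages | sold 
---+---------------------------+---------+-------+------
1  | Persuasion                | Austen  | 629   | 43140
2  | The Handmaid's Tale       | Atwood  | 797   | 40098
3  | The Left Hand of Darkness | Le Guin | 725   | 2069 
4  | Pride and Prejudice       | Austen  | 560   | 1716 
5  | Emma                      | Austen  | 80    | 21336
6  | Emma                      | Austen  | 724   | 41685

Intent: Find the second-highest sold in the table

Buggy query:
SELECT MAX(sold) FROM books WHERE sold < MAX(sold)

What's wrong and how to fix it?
Bug: MAX(sold) on the right of the comparison is an aggregate-in-WHERE error

Fix: Compute the overall MAX in a subquery, then take MAX of rows below it

Corrected query:
SELECT MAX(sold) FROM books WHERE sold < (SELECT MAX(sold) FROM books)

Result:
MAX(sold)
---------
41685    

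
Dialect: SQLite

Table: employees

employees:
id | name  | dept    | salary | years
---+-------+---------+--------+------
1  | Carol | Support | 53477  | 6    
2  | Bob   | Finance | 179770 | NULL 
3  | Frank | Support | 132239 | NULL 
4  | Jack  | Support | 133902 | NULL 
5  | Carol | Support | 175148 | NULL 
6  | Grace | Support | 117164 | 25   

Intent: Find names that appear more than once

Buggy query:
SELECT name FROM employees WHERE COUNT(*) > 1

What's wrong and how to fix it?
Bug: WHERE can't reference COUNT(*); aggregates are computed after WHERE

Fix: Group first, then use HAVING for the count condition

Corrected query:
SELECT name FROM employees GROUP BY name HAVING COUNT(*) > 1

Result:
name 
-----
Carol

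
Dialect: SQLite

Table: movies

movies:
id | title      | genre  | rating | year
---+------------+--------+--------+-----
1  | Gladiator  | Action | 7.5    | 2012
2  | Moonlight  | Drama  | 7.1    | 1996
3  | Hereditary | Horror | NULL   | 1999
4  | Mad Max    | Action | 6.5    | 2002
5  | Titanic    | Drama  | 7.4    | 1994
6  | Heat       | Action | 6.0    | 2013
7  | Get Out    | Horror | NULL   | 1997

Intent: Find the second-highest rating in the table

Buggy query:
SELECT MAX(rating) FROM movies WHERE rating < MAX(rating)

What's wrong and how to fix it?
Bug: MAX(rating) on the right of the comparison is an aggregate-in-WHERE error

Fix: Put the inner MAX in a scalar subquery

Corrected query:
SELECT MAX(rating) FROM movies WHERE rating < (SELECT MAX(rating) FROM movies)

Result:
MAX(rating)
-----------
7.4        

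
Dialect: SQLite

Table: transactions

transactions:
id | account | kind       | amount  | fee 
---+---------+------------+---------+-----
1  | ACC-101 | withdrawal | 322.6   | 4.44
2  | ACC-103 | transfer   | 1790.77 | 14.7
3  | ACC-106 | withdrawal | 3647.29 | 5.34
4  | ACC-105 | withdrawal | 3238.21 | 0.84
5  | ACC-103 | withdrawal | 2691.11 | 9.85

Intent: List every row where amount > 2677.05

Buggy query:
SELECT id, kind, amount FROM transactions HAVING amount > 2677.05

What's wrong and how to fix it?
Bug: This is a non-aggregate query (no GROUP BY, no aggregates), so in SQLite the HAVING clause is invalid here; a row-level condition belongs in WHERE

Fix: Use WHERE for row-level filtering

Corrected query:
SELECT id, kind, amount FROM transactions WHERE amount > 2677.05

Result:
id | kind       | amount 
---+------------+--------
3  | withdrawal | 3647.29
4  | withdrawal | 3238.21
5  | withdrawal | 2691.11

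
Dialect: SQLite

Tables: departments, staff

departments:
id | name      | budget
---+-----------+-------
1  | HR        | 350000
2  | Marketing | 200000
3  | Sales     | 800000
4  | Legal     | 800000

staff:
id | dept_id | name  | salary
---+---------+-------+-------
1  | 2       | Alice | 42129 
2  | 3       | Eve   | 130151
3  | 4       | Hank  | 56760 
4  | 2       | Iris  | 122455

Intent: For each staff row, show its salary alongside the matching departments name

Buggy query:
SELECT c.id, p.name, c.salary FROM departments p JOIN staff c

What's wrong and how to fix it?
Bug: Missing join condition: each staff row is matched to all departments rows instead of just its own

Fix: Add ON c.dept_id = p.id to the JOIN

Corrected query:
SELECT c.id, p.name, c.salary FROM departments p JOIN staff c ON c.dept_id = p.id

Result:
id | name      | salary
---+-----------+-------
1  | Marketing | 42129 
2  | Sales     | 130151
3  | Legal     | 56760 
4  | Marketing | 122455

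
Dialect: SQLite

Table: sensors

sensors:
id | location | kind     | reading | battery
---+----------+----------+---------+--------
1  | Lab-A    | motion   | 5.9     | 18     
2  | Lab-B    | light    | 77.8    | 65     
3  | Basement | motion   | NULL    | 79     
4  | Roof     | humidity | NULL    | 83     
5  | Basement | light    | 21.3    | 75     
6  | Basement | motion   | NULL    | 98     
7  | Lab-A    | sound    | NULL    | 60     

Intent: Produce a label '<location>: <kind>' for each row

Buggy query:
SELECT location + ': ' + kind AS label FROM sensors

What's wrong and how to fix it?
Bug: SQLite uses || for string concatenation; + coerces text to numbers (yielding 0)

Fix: Replace + with || to concatenate text

Corrected query:
SELECT location || ': ' || kind AS label FROM sensors

Result:
label           
----------------
Lab-A: motion   
Lab-B: light    
Basement: motion
Roof: humidity  
Basement: light 
Basement: motion
Lab-A: sound    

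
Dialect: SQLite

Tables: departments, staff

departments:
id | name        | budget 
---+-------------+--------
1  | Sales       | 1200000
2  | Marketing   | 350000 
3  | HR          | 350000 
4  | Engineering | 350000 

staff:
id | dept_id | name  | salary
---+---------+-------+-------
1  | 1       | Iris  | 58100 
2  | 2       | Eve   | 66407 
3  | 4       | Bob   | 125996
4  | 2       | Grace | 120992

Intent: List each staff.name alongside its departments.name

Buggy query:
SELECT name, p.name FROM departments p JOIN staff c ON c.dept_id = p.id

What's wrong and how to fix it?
Bug: Both tables have a 'name' column; the unqualified reference is ambiguous

Fix: Qualify the column with its table alias (c.name)

Corrected query:
SELECT c.name, p.name FROM departments p JOIN staff c ON c.dept_id = p.id

Result:
name  | name       
------+------------
Iris  | Sales      
Eve   | Marketing  
Bob   | Engineering
Grace | Marketing  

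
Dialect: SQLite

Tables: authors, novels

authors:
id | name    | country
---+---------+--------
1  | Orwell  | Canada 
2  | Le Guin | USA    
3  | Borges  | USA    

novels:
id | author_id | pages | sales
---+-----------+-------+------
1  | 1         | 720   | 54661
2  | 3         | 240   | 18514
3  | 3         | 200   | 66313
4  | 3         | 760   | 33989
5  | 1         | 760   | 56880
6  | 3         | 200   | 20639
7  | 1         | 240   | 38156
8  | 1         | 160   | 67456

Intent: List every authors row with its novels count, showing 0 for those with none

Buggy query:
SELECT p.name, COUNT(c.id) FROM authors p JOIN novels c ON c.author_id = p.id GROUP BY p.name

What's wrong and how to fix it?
Bug: An inner join excludes parents with zero children

Fix: Use LEFT JOIN so parents without children still appear (COUNT(c.id) gives 0)

Corrected query:
SELECT p.name, COUNT(c.id) FROM authors p LEFT JOIN novels c ON c.author_id = p.id GROUP BY p.name

Result:
name    | COUNT(c.id)
--------+------------
Borges  | 4          
Le Guin | 0          
Orwell  | 4          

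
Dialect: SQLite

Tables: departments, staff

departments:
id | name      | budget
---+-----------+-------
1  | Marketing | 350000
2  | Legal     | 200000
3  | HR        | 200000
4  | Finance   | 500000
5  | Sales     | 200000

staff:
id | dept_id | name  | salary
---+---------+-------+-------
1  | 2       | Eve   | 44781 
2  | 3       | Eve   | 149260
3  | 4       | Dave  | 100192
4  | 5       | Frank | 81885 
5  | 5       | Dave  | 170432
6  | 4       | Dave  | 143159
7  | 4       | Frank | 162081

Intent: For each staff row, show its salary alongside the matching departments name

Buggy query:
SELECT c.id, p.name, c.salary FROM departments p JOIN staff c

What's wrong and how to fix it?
Bug: JOIN with no ON clause produces a cartesian product; every staff row pairs with every departments row

Fix: Specify the join condition linking the foreign key to the parent id

Corrected query:
SELECT c.id, p.name, c.salary FROM departments p JOIN staff c ON c.dept_id = p.id

Result:
id | name    | salary
---+---------+-------
1  | Legal   | 44781 
2  | HR      | 149260
3  | Finance | 100192
4  | Sales   | 81885 
5  | Sales   | 170432
6  | Finance | 143159
7  | Finance | 162081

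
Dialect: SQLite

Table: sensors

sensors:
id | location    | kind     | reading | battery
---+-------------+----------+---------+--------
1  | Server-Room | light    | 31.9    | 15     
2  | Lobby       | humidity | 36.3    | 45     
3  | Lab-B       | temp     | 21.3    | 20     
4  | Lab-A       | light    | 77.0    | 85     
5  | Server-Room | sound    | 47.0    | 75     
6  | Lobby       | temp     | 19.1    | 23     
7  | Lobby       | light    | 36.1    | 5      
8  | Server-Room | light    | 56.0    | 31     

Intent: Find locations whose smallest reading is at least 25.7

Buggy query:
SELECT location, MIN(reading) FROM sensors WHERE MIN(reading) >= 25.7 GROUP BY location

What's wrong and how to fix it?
Bug: MIN() in WHERE is a misuse of aggregate

Fix: Replace WHERE with HAVING after the GROUP BY

Corrected query:
SELECT location, MIN(reading) FROM sensors GROUP BY location HAVING MIN(reading) >= 25.7

Result:
location    | MIN(reading)
------------+-------------
Lab-A       | 77          
Server-Room | 31.9        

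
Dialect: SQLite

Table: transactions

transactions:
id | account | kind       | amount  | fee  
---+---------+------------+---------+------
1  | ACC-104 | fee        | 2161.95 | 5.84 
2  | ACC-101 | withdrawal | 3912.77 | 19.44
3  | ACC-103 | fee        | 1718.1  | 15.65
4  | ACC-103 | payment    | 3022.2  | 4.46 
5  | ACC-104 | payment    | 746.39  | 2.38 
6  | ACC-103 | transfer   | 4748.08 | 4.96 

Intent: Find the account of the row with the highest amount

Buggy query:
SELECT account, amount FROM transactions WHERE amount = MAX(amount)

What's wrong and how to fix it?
Bug: WHERE is evaluated per row; an aggregate over the whole table isn't defined there

Fix: Wrap MAX in a scalar subquery so WHERE compares against a single value

Corrected query:
SELECT account, amount FROM transactions WHERE amount = (SELECT MAX(amount) FROM transactions)

Result:
account | amount 
--------+--------
ACC-103 | 4748.08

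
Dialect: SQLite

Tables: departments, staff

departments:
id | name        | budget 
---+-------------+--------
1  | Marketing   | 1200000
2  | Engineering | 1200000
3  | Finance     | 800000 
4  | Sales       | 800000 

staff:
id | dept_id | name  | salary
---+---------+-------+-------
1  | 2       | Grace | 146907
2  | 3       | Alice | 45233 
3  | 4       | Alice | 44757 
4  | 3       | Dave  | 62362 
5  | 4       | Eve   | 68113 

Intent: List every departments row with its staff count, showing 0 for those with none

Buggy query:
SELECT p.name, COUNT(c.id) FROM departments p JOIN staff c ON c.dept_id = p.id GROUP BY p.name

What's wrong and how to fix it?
Bug: An inner join excludes parents with zero children

Fix: Switch to LEFT JOIN to retain unmatched parent rows

Corrected query:
SELECT p.name, COUNT(c.id) FROM departments p LEFT JOIN staff c ON c.dept_id = p.id GROUP BY p.name

Result:
name        | COUNT(c.id)
------------+------------
Engineering | 1          
Finance     | 2          
Marketing   | 0          
Sales       | 2          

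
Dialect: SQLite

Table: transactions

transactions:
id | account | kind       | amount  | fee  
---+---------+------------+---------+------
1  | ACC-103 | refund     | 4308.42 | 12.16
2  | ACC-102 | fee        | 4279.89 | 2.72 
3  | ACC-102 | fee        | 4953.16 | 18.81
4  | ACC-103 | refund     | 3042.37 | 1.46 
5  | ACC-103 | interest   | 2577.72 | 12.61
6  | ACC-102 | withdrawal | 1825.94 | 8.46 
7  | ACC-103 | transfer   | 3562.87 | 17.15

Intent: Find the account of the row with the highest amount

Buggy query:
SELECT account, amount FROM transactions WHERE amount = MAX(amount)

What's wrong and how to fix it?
Bug: MAX(amount) is an aggregate and cannot be used directly in WHERE

Fix: Use a subquery: WHERE amount = (SELECT MAX(amount) FROM transactions)

Corrected query:
SELECT account, amount FROM transactions WHERE amount = (SELECT MAX(amount) FROM transactions)

Result:
account | amount 
--------+--------
ACC-102 | 4953.16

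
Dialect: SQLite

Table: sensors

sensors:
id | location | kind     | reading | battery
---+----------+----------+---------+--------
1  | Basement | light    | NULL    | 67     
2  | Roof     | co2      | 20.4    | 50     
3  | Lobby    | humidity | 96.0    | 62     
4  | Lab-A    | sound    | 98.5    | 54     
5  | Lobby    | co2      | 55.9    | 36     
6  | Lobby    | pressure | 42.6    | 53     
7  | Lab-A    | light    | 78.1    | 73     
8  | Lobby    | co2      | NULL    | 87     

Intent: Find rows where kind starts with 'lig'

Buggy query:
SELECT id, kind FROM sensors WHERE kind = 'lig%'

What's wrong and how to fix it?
Bug: Wildcards only work with LIKE; '=' treats '%' as a literal character

Fix: Use LIKE for wildcard pattern matching

Corrected query:
SELECT id, kind FROM sensors WHERE kind LIKE 'lig%'

Result:
id | kind 
---+------
1  | light
7  | light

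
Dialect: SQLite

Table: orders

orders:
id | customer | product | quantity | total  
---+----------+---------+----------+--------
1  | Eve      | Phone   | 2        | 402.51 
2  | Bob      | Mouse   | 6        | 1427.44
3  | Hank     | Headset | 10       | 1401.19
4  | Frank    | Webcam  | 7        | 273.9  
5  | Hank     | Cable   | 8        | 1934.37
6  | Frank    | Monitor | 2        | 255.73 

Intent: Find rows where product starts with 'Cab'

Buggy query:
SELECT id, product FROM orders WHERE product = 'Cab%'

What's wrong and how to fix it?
Bug: Wildcards only work with LIKE; '=' treats '%' as a literal character

Fix: Use LIKE for wildcard pattern matching

Corrected query:
SELECT id, product FROM orders WHERE product LIKE 'Cab%'

Result:
id | product
---+--------
5  | Cable  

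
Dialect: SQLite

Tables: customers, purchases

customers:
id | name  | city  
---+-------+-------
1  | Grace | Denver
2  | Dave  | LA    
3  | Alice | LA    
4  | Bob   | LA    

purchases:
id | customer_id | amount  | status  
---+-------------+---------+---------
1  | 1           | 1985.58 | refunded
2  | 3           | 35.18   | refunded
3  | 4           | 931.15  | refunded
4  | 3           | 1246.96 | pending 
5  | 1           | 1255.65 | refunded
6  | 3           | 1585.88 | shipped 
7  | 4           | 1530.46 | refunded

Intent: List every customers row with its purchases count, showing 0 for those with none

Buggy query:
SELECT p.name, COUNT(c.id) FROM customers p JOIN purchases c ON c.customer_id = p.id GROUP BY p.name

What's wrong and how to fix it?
Bug: INNER JOIN drops customers rows that have no matching purchases rows

Fix: Use LEFT JOIN so parents without children still appear (COUNT(c.id) gives 0)

Corrected query:
SELECT p.name, COUNT(c.id) FROM customers p LEFT JOIN purchases c ON c.customer_id = p.id GROUP BY p.name

Result:
name  | COUNT(c.id)
------+------------
Alice | 3          
Bob   | 2          
Dave  | 0          
Grace | 2          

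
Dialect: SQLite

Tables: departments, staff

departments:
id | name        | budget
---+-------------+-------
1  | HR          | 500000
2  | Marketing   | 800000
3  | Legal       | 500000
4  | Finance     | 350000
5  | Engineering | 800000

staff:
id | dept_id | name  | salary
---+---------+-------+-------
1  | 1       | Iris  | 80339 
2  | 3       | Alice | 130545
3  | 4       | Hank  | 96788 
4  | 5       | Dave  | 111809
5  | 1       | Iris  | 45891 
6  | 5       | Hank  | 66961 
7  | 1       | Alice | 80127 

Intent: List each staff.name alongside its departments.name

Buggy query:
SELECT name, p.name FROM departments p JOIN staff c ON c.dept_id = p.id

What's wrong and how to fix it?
Bug: Both tables have a 'name' column; the unqualified reference is ambiguous

Fix: Prefix ambiguous columns with the table alias

Corrected query:
SELECT c.name, p.name FROM departments p JOIN staff c ON c.dept_id = p.id

Result:
name  | name       
------+------------
Iris  | HR         
Alice | Legal      
Hank  | Finance    
Dave  | Engineering
Iris  | HR         
Hank  | Engineering
Alice | HR         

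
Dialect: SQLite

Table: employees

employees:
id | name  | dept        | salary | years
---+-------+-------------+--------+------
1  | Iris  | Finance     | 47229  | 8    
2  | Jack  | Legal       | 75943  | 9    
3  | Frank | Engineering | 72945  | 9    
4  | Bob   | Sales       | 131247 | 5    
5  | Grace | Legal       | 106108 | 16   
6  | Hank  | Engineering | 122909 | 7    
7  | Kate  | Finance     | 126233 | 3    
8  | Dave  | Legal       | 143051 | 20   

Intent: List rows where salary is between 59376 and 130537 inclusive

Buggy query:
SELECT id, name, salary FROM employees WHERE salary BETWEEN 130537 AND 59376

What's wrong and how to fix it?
Bug: BETWEEN expects the lower bound first; with 130537 AND 59376 the range is empty

Fix: Swap the bounds so the smaller value comes first

Corrected query:
SELECT id, name, salary FROM employees WHERE salary BETWEEN 59376 AND 130537

Result:
id | name  | salary
---+-------+-------
2  | Jack  | 75943 
3  | Frank | 72945 
5  | Grace | 106108
6  | Hank  | 122909
7  | Kate  | 126233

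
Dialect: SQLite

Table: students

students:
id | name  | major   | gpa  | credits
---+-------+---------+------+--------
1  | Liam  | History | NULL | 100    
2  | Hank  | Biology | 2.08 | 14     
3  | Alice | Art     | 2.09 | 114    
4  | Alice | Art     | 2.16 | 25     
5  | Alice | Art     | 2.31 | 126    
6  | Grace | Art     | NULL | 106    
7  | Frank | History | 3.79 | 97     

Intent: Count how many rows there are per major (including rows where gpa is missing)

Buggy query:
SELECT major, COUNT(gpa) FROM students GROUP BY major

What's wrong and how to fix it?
Bug: COUNT(gpa) skips NULLs, so groups with missing gpa are undercounted

Fix: Replace COUNT(gpa) with COUNT(*)

Corrected query:
SELECT major, COUNT(*) FROM students GROUP BY major

Result:
major   | COUNT(*)
--------+---------
Art     | 4       
Biology | 1       
History | 2       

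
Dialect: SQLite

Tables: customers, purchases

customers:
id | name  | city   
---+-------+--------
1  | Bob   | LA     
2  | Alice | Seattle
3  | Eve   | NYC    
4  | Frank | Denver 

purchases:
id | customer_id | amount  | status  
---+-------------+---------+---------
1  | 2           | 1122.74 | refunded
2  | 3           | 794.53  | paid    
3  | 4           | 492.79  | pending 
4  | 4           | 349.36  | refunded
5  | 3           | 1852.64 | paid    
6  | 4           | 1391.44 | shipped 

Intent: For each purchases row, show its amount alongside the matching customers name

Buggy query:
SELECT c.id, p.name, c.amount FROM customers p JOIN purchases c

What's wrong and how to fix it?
Bug: JOIN with no ON clause produces a cartesian product; every purchases row pairs with every customers row

Fix: Specify the join condition linking the foreign key to the parent id

Corrected query:
SELECT c.id, p.name, c.amount FROM customers p JOIN purchases c ON c.customer_id = p.id

Result:
id | name  | amount 
---+-------+--------
1  | Alice | 1122.74
2  | Eve   | 794.53 
3  | Frank | 492.79 
4  | Frank | 349.36 
5  | Eve   | 1852.64
6  | Frank | 1391.44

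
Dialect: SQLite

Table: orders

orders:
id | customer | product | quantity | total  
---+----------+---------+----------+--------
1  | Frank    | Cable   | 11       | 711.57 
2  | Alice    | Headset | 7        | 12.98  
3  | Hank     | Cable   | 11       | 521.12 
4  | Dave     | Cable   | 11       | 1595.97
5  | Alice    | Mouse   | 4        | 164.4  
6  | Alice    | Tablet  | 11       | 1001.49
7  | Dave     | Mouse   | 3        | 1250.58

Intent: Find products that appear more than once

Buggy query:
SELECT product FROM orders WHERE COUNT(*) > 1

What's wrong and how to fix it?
Bug: COUNT(*) is an aggregate and cannot be used in WHERE

Fix: GROUP BY product, then filter groups with HAVING COUNT(*) > 1

Corrected query:
SELECT product FROM orders GROUP BY product HAVING COUNT(*) > 1

Result:
product
-------
Cable  
Mouse  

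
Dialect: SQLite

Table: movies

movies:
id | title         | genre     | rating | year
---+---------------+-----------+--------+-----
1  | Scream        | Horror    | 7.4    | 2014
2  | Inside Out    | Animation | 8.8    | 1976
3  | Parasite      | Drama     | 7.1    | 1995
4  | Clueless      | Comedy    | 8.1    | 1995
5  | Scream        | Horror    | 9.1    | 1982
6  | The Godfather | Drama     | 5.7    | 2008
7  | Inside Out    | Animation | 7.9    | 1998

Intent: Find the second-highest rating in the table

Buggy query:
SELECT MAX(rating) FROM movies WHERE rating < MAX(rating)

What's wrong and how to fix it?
Bug: The inner MAX is an aggregate inside WHERE, which is not allowed

Fix: Compute the overall MAX in a subquery, then take MAX of rows below it

Corrected query:
SELECT MAX(rating) FROM movies WHERE rating < (SELECT MAX(rating) FROM movies)

Result:
MAX(rating)
-----------
8.8        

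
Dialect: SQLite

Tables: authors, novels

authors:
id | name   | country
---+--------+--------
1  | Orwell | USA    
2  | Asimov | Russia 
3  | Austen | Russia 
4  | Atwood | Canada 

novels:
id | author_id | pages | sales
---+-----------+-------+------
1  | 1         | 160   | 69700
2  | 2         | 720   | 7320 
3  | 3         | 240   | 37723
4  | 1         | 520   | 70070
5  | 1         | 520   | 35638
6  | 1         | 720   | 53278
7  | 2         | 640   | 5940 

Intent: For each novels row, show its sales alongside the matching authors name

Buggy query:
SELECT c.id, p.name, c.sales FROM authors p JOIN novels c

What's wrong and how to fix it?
Bug: Missing join condition: each novels row is matched to all authors rows instead of just its own

Fix: Specify the join condition linking the foreign key to the parent id

Corrected query:
SELECT c.id, p.name, c.sales FROM authors p JOIN novels c ON c.author_id = p.id

Result:
id | name   | sales
---+--------+------
1  | Orwell | 69700
2  | Asimov | 7320 
3  | Austen | 37723
4  | Orwell | 70070
5  | Orwell | 35638
6  | Orwell | 53278
7  | Asimov | 5940 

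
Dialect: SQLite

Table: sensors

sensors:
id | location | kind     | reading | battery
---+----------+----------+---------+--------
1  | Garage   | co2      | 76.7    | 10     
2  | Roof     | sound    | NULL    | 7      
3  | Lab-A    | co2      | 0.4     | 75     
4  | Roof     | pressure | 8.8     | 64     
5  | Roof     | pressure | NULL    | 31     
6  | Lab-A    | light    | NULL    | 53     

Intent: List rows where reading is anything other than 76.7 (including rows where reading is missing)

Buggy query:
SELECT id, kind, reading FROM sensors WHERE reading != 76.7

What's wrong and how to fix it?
Bug: 'reading != 76.7' is unknown when reading is NULL, so NULL rows are silently excluded

Fix: Add an explicit OR reading IS NULL to include the missing-value rows

Corrected query:
SELECT id, kind, reading FROM sensors WHERE reading != 76.7 OR reading IS NULL

Result:
id | kind     | reading
---+----------+--------
2  | sound    | NULL   
3  | co2      | 0.4    
4  | pressure | 8.8    
5  | pressure | NULL   
6  | light    | NULL   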